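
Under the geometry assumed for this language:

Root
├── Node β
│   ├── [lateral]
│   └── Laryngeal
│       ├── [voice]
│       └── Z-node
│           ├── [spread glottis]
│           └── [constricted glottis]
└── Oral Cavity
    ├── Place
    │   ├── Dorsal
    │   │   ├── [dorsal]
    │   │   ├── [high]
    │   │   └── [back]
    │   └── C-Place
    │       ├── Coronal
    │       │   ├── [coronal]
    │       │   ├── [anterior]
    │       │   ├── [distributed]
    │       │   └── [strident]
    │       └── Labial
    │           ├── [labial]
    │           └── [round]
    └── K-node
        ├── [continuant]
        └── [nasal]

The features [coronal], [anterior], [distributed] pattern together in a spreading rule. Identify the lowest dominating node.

Coronal

[coronal] is immediately dominated by Coronal.
[anterior] is immediately dominated by Coronal.
[distributed] is immediately dominated by Coronal.
The listed terminals split across distinct daughters of Coronal, so Coronal itself is the smallest node containing them all.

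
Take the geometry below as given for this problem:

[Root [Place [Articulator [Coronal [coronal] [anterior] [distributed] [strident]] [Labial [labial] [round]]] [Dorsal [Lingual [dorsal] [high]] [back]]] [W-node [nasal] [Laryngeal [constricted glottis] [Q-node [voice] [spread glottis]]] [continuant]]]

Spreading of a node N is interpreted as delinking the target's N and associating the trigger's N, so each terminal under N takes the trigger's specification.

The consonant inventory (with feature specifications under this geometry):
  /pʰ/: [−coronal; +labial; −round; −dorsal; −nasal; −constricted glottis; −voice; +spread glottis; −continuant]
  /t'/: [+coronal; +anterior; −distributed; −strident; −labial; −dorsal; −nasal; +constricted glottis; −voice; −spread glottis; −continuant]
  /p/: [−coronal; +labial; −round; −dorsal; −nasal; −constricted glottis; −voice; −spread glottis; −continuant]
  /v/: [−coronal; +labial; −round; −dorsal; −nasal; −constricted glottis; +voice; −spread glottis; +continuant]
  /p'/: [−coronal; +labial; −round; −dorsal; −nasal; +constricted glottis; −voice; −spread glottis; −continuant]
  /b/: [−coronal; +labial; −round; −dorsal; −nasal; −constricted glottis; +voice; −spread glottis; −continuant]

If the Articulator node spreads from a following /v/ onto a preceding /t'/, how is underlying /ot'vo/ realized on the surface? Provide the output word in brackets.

[op'vo]

Terminals under Articulator in this geometry: [coronal], [anterior], [distributed], [strident], [labial], [round].
After delinking /t'/'s Articulator and linking /v/'s, the affected terminals become [−coronal], [+labial], [−round]; [dorsal], [nasal], [constricted glottis], … (outside Articulator) are retained from /t'/.
The resulting bundle matches /p'/ in the inventory; substituting it for /t'/ gives [op'vo].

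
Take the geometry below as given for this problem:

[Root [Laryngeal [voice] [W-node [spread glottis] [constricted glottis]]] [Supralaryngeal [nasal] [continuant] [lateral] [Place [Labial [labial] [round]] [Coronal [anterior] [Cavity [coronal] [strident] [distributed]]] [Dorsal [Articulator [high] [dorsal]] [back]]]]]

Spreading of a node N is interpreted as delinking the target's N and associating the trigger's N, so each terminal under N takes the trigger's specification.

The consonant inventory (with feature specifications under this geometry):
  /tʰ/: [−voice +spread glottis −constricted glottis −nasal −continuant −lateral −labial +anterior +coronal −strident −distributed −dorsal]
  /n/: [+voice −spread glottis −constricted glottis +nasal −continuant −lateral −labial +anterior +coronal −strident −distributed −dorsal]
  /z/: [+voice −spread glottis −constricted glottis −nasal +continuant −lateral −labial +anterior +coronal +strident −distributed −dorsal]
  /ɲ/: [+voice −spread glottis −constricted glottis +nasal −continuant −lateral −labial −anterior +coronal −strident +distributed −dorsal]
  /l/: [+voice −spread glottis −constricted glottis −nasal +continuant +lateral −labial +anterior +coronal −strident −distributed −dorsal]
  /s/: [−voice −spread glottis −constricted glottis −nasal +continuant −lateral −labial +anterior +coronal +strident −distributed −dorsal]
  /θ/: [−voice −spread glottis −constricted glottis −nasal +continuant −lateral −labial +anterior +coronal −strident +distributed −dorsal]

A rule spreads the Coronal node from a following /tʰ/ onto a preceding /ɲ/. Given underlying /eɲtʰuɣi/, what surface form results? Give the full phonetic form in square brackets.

Coronal immediately or transitively dominates [anterior], [coronal], [strident], [distributed].
Spreading Coronal from /tʰ/ onto /ɲ/ replaces those values with /tʰ/'s: [+anterior], [+coronal], [−strident], [−distributed]. Features outside Coronal ([voice], [spread glottis], [constricted glottis], …) stay as in /ɲ/.
This feature bundle is that of [n], so /eɲtʰuɣi/ surfaces as [entʰuɣi].

[entʰuɣi]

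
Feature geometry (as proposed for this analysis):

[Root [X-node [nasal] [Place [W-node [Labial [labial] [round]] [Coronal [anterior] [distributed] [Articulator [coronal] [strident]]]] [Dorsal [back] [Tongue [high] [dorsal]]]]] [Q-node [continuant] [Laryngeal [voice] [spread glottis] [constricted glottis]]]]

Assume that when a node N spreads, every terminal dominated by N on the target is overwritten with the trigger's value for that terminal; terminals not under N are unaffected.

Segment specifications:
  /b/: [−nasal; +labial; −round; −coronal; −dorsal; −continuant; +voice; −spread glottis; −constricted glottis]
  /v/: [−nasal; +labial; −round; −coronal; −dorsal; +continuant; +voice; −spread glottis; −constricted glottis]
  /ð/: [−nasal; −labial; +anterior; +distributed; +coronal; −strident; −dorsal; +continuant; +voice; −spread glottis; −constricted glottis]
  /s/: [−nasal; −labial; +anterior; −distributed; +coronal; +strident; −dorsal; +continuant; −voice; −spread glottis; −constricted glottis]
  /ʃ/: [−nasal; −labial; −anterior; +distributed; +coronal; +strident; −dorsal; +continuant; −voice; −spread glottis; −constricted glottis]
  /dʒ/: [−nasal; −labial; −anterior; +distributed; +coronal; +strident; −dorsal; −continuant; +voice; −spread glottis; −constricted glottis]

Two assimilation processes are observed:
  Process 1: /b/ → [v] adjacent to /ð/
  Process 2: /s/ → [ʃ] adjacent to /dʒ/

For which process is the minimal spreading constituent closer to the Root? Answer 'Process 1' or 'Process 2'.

Process 1

In Process 1, [continuant] changes, so the minimal spreading node is [continuant] at depth 2.
Process 2 alters [anterior], [distributed]; the lowest common ancestor is Coronal (depth 4 from Root).
[continuant] is closer to Root than Coronal, so Process 1 spreads the higher node.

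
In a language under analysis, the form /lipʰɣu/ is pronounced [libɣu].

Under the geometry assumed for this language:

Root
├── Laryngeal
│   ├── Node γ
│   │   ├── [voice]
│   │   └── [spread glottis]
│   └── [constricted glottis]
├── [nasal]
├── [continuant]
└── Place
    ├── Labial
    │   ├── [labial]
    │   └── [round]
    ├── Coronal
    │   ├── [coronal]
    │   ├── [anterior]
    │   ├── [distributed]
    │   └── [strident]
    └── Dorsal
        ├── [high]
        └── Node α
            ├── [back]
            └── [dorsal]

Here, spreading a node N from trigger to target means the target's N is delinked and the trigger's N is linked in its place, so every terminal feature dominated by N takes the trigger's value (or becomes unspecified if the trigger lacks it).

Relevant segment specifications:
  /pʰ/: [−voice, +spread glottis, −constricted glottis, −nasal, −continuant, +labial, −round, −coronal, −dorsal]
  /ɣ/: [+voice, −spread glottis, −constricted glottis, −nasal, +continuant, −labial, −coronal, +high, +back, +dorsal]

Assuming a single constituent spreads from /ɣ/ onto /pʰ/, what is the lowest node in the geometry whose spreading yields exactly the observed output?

Node γ

The alternation /pʰ/ → [b] changes [voice], [spread glottis] and nothing else.
In this geometry the lowest node dominating all of them is Node γ: every daughter of Node γ dominates only a proper subset, so no lower node suffices.
If Node γ spreads, every terminal under it takes /ɣ/'s value, producing [b] as observed.
Features on which the two segments disagree outside Node γ, such as [labial], [continuant], are unchanged — nothing dominating them spread, and Node γ is the minimal sufficient constituent.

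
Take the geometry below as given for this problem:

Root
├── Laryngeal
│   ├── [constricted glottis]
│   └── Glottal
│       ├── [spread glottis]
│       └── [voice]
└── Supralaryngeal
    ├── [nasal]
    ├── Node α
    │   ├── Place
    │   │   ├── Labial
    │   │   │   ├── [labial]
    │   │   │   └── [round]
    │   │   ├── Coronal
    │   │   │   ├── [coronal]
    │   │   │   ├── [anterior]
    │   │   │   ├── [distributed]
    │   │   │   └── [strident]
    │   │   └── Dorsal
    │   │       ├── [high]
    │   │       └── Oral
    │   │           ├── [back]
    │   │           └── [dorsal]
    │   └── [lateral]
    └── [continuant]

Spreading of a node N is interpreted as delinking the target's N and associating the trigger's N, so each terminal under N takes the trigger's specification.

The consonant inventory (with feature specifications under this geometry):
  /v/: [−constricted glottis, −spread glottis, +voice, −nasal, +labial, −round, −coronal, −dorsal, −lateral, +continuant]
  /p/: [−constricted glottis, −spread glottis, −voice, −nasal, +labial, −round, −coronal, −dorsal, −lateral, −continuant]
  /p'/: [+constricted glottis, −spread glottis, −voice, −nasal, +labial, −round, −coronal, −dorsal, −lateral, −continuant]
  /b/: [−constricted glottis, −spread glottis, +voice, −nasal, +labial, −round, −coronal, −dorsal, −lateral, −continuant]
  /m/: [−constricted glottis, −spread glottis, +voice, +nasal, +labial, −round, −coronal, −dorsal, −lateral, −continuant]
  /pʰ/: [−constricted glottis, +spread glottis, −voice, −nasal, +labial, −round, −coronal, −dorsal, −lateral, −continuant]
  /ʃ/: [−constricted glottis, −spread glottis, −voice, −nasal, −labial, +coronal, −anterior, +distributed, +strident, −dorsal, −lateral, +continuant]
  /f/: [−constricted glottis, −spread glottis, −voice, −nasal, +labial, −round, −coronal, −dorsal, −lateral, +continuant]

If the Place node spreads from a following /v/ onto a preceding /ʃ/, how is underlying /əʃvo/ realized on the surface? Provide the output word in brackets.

Place immediately or transitively dominates [labial], [round], [coronal], [anterior], [distributed], [strident], [high], [back], [dorsal].
After delinking /ʃ/'s Place and linking /v/'s, the affected terminals become [+labial], [−round], [−coronal], [−dorsal]; [constricted glottis], [spread glottis], [voice], … (outside Place) are retained from /ʃ/.
The resulting bundle matches /f/ in the inventory; substituting it for /ʃ/ gives [əfvo].

[əfvo]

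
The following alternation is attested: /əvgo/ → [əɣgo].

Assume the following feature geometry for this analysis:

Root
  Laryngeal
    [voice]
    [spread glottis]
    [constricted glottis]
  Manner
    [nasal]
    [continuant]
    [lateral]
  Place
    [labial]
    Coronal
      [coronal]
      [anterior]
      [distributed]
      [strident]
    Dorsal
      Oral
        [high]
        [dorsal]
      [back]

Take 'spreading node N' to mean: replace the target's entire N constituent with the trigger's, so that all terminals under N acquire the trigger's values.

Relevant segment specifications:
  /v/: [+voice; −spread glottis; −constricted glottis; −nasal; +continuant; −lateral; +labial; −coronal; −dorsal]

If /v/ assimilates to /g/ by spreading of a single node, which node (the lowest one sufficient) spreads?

The alternation /v/ → [ɣ] changes [labial], [dorsal], [high], [back] and nothing else.
These terminals are all dominated by Place, and no proper subconstituent of Place covers them all; Place is their lowest common ancestor.
Spreading Place from /g/ overwrites each of those terminals with /g/'s values, yielding exactly [ɣ].
Since [continuant] is preserved even though /g/ disagrees there, no node above Place spread.

Place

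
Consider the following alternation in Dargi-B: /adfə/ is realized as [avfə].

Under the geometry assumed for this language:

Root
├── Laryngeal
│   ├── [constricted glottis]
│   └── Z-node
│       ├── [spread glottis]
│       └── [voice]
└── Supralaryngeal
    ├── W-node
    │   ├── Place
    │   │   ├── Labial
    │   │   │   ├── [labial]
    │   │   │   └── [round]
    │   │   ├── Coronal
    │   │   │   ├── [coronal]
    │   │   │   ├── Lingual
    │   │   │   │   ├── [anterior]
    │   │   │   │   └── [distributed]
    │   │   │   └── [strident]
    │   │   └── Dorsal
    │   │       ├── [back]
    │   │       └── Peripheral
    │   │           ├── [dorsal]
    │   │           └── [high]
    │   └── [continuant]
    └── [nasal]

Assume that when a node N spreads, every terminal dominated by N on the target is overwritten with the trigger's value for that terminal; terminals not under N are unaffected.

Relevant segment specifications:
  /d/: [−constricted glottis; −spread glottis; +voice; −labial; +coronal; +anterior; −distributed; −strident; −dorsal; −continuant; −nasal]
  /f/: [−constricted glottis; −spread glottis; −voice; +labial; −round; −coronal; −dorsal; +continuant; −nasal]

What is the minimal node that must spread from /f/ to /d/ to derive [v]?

Feature comparison: [continuant], [labial], [round], [coronal], [anterior], [distributed], [strident] differ between /d/ and [v]; the remaining terminals match.
In this geometry the lowest node dominating all of them is W-node: every daughter of W-node dominates only a proper subset, so no lower node suffices.
Delinking /d/'s W-node and associating /f/'s W-node gives precisely the feature bundle of [v].
[voice] stays as in /d/ although /f/ differs there, so no node dominating it spread; among the remaining candidates W-node is the lowest that derives the output.

W-node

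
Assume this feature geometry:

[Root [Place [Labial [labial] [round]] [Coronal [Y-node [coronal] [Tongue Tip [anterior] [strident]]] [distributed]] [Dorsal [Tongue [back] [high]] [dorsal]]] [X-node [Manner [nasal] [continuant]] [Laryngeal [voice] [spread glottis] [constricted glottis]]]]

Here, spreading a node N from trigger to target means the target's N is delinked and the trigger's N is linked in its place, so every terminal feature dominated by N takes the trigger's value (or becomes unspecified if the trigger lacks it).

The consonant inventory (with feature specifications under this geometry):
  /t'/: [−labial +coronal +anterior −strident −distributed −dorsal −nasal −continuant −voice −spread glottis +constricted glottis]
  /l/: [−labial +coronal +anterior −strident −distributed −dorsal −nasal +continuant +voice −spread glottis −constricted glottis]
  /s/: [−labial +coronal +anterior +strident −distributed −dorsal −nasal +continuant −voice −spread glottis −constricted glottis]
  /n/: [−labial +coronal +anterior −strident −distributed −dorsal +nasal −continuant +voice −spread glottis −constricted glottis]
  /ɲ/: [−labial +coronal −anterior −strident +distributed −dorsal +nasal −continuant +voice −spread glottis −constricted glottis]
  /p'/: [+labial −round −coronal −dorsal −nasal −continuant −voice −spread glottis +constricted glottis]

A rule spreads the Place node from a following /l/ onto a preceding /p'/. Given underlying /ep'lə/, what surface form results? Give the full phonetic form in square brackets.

[et'lə]

The Place node dominates the terminals [labial], [round], [coronal], [anterior], [strident], [distributed], [back], [high], [dorsal].
The target acquires /l/'s values for everything under Place — [−labial], [+coronal], [+anterior], [−strident], [−distributed], [−dorsal] — while keeping its own [nasal], [continuant], [voice], ….
The resulting bundle matches /t'/ in the inventory; substituting it for /p'/ gives [et'lə].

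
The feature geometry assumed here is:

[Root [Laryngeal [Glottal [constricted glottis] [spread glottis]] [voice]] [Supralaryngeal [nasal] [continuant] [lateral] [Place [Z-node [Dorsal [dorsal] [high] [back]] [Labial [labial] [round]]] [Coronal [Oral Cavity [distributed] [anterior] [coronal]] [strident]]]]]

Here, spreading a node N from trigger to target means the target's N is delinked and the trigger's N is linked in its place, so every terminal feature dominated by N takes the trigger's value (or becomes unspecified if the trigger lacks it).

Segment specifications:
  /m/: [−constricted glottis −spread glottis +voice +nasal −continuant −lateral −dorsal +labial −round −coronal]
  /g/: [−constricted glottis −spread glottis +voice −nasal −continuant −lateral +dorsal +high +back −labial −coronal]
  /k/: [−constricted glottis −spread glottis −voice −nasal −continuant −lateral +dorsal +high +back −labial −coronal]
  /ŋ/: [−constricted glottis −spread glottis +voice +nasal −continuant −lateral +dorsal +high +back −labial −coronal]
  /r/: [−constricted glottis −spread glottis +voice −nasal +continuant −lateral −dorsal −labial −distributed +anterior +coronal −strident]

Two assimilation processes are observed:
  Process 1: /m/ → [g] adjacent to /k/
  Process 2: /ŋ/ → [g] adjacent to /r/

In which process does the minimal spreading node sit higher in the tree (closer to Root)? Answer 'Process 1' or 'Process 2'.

Process 1: the features that change are [nasal], [labial], [round], [dorsal], [high], [back]; the minimal node is Supralaryngeal (depth 1).
In Process 2, [nasal] changes, so the minimal spreading node is [nasal] at depth 2.
Supralaryngeal (depth 1) sits above [nasal] (depth 2), making Process 1 the one with the higher spreading node.

Process 1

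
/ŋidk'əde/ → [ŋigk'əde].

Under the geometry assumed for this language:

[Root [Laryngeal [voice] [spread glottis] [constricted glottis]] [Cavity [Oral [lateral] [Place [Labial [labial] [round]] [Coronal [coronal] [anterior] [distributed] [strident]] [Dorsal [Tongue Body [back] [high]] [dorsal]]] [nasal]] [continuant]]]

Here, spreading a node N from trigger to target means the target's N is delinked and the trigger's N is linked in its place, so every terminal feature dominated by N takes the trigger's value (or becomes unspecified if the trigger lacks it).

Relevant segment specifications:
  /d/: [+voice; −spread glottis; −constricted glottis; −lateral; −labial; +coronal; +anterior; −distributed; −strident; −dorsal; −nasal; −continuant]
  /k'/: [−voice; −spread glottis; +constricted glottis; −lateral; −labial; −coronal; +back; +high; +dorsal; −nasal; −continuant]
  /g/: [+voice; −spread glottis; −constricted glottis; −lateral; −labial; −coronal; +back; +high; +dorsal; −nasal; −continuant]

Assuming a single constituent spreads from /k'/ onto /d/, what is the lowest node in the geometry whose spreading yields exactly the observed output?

The alternation /d/ → [g] changes [coronal], [anterior], [distributed], [strident], [dorsal], [high], [back] and nothing else.
Tracing each changed feature up the tree, the paths first meet at Place; any lower node misses at least one of them.
If Place spreads, every terminal under it takes /k'/'s value, producing [g] as observed.
[constricted glottis], [voice] stay as in /d/ although /k'/ differs there, so no node dominating them spread; among the remaining candidates Place is the lowest that derives the output.

Place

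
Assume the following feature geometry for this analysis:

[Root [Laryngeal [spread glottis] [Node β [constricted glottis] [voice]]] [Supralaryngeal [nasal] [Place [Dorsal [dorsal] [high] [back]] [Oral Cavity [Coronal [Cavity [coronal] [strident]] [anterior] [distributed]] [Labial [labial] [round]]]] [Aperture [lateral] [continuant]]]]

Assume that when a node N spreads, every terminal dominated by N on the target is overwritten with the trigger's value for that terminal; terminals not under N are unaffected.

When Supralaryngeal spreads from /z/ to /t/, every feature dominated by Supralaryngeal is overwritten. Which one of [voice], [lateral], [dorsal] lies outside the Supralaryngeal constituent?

Under this geometry, Supralaryngeal contains [nasal], [dorsal], [high], [back], [coronal], [strident], [anterior], [distributed], [labial], [round], [lateral], [continuant].
Spreading Supralaryngeal replaces [lateral], [dorsal] with the trigger's values, since each sits inside the Supralaryngeal constituent.
[voice] is not within the Supralaryngeal subtree (it hangs from Node β), so /t/'s [voice] value survives.

[voice]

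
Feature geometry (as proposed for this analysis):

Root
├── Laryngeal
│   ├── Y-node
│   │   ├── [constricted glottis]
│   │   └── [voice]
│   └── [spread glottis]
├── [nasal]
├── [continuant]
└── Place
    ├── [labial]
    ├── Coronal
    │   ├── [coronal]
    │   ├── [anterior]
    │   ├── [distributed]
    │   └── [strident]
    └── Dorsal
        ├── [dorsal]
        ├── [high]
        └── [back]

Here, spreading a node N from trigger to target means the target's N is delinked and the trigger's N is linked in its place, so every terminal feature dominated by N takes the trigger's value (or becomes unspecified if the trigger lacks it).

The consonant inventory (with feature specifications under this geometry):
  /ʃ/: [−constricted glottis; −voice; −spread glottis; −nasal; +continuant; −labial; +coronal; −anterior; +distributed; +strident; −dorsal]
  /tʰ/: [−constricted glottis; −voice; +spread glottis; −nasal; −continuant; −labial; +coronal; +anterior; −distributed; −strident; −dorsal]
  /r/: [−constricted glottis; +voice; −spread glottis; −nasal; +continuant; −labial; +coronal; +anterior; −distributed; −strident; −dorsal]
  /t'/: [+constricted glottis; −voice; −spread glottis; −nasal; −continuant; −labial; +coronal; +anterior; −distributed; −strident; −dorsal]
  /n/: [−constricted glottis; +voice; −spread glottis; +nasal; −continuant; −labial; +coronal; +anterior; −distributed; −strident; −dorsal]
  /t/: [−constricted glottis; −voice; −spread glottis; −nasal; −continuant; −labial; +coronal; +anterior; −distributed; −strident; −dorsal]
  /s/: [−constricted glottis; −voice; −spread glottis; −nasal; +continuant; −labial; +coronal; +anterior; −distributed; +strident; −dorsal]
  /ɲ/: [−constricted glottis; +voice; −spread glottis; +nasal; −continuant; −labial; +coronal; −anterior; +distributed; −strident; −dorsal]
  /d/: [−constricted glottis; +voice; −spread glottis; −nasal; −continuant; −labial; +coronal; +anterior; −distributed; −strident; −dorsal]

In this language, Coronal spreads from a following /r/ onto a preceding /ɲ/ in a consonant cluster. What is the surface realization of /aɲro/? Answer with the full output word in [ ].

[anro]

The Coronal node dominates the terminals [coronal], [anterior], [distributed], [strident].
After delinking /ɲ/'s Coronal and linking /r/'s, the affected terminals become [+coronal], [+anterior], [−distributed], [−strident]; [constricted glottis], [voice], [spread glottis], … (outside Coronal) are retained from /ɲ/.
The resulting bundle matches /n/ in the inventory; substituting it for /ɲ/ gives [anro].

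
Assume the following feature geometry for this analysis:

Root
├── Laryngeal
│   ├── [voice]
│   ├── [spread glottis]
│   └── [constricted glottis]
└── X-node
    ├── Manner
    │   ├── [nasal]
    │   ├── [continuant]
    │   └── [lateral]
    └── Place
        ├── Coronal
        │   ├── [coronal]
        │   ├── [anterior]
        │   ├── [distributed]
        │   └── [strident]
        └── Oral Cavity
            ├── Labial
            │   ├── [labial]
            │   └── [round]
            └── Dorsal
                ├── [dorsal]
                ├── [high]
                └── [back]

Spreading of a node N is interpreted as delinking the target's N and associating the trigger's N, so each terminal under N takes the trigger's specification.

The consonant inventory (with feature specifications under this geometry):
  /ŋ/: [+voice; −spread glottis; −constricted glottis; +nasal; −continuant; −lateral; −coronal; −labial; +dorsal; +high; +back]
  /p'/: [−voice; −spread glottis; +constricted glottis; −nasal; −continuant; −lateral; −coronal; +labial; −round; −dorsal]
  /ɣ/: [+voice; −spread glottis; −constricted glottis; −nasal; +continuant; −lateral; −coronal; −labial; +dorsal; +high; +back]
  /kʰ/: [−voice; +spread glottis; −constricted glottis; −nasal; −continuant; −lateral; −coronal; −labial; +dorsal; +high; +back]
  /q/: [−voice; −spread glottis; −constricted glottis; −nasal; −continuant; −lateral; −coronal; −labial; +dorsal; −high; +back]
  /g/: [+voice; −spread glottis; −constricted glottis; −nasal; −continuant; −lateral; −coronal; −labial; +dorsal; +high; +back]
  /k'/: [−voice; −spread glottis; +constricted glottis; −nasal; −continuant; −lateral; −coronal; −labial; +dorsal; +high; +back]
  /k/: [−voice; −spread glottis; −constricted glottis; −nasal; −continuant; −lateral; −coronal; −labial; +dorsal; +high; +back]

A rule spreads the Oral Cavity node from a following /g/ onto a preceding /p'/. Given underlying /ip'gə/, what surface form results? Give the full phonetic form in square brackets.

[ik'gə]

Oral Cavity immediately or transitively dominates [labial], [round], [dorsal], [high], [back].
After delinking /p'/'s Oral Cavity and linking /g/'s, the affected terminals become [−labial], [+dorsal], [+high], [+back]; [voice], [spread glottis], [constricted glottis], … (outside Oral Cavity) are retained from /p'/.
Among the inventory, only /k'/ has exactly this specification, giving the surface form [ik'gə].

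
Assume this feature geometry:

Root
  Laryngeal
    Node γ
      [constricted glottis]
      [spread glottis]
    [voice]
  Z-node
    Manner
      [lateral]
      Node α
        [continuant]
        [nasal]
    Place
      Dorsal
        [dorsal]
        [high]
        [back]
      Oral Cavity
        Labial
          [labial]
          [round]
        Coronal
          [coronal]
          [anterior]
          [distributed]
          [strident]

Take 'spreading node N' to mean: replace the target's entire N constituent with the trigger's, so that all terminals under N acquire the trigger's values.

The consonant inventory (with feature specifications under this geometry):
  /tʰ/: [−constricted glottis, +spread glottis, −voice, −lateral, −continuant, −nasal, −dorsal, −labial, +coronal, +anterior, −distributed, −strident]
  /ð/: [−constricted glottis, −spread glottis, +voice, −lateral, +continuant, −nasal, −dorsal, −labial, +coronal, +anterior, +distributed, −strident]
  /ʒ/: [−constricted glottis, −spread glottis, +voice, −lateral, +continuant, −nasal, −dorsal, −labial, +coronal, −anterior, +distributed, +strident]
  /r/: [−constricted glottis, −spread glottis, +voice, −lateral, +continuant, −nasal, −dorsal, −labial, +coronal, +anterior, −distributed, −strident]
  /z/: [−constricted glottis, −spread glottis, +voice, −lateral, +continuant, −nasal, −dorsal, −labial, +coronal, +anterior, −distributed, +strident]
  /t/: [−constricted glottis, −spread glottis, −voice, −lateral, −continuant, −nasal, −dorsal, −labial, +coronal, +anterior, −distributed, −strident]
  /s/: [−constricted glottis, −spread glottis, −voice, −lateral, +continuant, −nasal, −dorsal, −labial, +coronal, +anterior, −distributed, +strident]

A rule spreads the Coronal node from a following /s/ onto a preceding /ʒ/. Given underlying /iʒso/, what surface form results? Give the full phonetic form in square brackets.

Terminals under Coronal in this geometry: [coronal], [anterior], [distributed], [strident].
After delinking /ʒ/'s Coronal and linking /s/'s, the affected terminals become [+coronal], [+anterior], [−distributed], [+strident]; [constricted glottis], [spread glottis], [voice], … (outside Coronal) are retained from /ʒ/.
This feature bundle is that of [z], so /iʒso/ surfaces as [izso].

[izso]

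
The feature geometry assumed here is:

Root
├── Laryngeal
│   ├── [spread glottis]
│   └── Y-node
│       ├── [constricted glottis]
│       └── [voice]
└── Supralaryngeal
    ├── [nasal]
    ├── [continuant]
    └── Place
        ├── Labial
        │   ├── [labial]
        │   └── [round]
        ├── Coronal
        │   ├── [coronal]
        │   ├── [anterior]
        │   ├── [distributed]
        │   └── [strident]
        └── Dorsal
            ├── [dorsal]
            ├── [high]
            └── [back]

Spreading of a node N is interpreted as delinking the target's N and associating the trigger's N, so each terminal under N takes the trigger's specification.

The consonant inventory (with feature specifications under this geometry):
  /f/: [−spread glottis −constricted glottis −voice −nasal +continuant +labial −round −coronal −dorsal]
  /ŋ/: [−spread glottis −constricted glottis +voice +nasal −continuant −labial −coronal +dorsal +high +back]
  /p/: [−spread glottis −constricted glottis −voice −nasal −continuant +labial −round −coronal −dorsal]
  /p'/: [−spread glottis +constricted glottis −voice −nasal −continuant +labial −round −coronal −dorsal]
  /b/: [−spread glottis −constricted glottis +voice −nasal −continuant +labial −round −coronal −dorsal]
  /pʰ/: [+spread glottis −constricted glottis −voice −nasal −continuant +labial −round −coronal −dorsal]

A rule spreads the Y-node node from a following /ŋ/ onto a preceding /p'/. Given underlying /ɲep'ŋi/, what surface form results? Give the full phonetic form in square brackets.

Terminals under Y-node in this geometry: [constricted glottis], [voice].
The target acquires /ŋ/'s values for everything under Y-node — [−constricted glottis], [+voice] — while keeping its own [spread glottis], [nasal], [continuant], ….
The resulting bundle matches /b/ in the inventory; substituting it for /p'/ gives [ɲebŋi].

[ɲebŋi]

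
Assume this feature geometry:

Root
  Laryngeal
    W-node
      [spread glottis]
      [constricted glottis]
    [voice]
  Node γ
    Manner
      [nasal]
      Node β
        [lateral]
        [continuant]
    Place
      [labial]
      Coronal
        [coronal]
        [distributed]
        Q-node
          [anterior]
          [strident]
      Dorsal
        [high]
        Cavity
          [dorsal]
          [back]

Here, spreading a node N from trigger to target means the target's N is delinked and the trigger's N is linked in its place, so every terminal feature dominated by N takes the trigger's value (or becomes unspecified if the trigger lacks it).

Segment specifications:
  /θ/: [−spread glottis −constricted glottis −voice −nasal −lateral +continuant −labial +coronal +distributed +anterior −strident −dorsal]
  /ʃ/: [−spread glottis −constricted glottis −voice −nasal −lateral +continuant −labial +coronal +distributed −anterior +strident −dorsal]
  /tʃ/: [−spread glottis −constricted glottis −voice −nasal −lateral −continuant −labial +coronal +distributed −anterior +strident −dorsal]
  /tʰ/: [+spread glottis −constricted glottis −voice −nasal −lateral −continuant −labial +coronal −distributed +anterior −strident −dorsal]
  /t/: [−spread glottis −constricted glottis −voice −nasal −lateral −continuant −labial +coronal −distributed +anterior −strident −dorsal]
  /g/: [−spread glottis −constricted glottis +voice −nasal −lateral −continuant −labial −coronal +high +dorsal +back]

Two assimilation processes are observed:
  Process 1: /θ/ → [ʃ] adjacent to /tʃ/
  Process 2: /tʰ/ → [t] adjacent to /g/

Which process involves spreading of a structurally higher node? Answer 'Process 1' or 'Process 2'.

Process 1: the features that change are [anterior], [strident]; the minimal node is Q-node (depth 4).
Process 2: the feature that changes is [spread glottis]; the minimal node is [spread glottis] (depth 3).
[spread glottis] is closer to Root than Q-node, so Process 2 spreads the higher node.

Process 2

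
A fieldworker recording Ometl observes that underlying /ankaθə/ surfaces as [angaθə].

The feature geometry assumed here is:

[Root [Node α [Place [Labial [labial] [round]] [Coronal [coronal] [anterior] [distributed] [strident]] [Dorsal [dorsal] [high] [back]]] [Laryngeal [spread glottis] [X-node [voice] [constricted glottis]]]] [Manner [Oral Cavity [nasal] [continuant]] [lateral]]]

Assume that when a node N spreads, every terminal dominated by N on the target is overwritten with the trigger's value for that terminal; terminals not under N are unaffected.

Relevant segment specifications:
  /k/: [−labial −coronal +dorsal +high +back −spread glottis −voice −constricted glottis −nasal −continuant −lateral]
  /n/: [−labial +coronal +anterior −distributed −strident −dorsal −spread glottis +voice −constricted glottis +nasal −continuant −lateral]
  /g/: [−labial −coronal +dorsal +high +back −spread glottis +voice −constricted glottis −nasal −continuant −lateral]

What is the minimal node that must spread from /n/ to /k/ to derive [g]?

[voice]

The alternation /k/ → [g] changes [voice] and nothing else.
Since just one terminal is affected and it takes /n/'s value, spreading the terminal [voice] alone is sufficient and minimal.
[nasal], [dorsal] stay as in /k/ although /n/ differs there, so no node dominating them spread; among the remaining candidates [voice] is the lowest that derives the output.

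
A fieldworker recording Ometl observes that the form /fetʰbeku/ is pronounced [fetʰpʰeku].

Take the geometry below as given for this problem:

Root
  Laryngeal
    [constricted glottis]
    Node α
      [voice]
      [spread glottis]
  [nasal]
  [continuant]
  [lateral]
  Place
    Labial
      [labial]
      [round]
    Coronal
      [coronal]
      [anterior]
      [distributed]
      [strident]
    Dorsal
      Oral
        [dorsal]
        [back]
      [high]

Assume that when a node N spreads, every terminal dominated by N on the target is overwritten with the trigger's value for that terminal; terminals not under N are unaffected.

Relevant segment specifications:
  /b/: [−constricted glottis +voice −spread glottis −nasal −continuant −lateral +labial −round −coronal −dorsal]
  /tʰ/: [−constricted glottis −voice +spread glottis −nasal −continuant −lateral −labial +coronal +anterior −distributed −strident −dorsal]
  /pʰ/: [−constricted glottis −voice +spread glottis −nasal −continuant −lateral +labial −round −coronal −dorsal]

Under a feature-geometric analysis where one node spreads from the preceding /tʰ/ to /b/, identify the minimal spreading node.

The alternation /b/ → [pʰ] changes [voice], [spread glottis] and nothing else.
Tracing each changed feature up the tree, the paths first meet at Node α; any lower node misses at least one of them.
If Node α spreads, every terminal under it takes /tʰ/'s value, producing [pʰ] as observed.
Features on which the two segments disagree outside Node α, such as [coronal], [labial], are unchanged — nothing dominating them spread, and Node α is the minimal sufficient constituent.

Node α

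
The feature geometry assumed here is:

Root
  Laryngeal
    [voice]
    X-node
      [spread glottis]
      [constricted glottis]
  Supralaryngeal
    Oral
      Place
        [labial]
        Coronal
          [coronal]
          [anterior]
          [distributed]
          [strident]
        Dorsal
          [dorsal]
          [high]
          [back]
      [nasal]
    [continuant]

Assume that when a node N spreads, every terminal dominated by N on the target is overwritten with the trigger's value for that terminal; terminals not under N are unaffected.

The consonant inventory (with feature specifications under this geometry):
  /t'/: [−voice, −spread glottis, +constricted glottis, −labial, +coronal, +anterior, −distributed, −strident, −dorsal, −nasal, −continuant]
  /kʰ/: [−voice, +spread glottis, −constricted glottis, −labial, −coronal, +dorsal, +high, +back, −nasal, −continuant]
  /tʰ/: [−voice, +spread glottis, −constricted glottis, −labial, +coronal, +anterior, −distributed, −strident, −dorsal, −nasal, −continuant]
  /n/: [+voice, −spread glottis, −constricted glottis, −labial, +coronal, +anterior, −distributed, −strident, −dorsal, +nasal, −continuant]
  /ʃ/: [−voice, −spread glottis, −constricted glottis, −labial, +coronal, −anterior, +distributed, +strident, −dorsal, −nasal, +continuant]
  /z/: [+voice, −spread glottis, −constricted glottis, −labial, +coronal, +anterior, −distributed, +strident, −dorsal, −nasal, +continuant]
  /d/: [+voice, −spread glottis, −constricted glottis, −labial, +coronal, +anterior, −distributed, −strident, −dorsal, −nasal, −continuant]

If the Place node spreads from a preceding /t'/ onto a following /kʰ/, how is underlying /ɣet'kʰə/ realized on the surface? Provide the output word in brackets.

The Place node dominates the terminals [labial], [coronal], [anterior], [distributed], [strident], [dorsal], [high], [back].
Spreading Place from /t'/ onto /kʰ/ replaces those values with /t'/'s: [−labial], [+coronal], [+anterior], [−distributed], [−strident], [−dorsal]. Features outside Place ([voice], [spread glottis], [constricted glottis], …) stay as in /kʰ/.
Among the inventory, only /tʰ/ has exactly this specification, giving the surface form [ɣet'tʰə].

[ɣet'tʰə]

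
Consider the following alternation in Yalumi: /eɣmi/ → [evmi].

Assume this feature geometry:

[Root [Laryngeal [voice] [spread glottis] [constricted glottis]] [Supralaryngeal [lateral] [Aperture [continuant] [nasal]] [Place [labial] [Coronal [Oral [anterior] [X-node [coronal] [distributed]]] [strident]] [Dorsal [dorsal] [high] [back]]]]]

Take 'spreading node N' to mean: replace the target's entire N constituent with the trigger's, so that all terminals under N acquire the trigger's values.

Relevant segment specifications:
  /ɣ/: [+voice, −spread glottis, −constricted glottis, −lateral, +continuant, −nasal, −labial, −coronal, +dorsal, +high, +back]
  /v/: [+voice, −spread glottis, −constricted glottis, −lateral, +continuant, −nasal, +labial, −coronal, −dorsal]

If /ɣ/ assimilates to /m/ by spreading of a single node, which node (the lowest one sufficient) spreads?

Place

/ɣ/ and [v] differ in [labial], [dorsal], [high], [back]; every other specified feature is identical.
The smallest constituent containing every changed terminal is Place — each of its daughters lacks at least one of the affected features.
Delinking /ɣ/'s Place and associating /m/'s Place gives precisely the feature bundle of [v].
Since [continuant], [nasal] are preserved even though /m/ disagrees there, no node above Place spread.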